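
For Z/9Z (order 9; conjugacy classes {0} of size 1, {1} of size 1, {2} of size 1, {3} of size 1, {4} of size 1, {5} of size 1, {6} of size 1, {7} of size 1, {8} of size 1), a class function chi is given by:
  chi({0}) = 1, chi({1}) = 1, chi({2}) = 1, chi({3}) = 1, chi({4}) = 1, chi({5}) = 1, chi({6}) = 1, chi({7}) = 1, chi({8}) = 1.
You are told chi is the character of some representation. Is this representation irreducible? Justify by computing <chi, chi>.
Irreducible: <chi, chi> = 1.

Justification: <chi, chi> = (1/|G|) sum_C |C| * |chi(C)|^2 = (1/9)[1*|1|^2 + 1*|1|^2 + 1*|1|^2 + 1*|1|^2 + 1*|1|^2 + 1*|1|^2 + 1*|1|^2 + 1*|1|^2 + 1*|1|^2]
  = (1/9)[(1) + (1) + (1) + (1) + (1) + (1) + (1) + (1) + (1)] = 9/9 = 1.
(Exp terms are combined using exp(i*s)*conj(exp(i*t)) = exp(i*(s-t)), and sums of them are collapsed using the identity that for every m > 1 the m distinct m-th roots of unity sum to 0, e.g. 1 + exp(2*I*pi/3) + exp(-2*I*pi/3) = 0.)
A character is irreducible iff <chi, chi> = 1, so this representation is irreducible.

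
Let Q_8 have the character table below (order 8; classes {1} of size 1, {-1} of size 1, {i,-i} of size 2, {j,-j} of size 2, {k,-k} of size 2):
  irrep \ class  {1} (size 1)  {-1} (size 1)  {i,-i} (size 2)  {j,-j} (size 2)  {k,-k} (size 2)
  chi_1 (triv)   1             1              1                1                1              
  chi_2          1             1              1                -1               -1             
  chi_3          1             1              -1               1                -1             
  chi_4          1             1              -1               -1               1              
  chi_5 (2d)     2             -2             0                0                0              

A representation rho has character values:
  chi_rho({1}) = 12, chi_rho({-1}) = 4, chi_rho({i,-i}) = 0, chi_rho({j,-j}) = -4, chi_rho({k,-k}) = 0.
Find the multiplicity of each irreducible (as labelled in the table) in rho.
Multiplicities: chi_1: 1, chi_2: 3, chi_3: 1, chi_4: 3, chi_5: 2.

Justification: Use <chi_rho, chi> = (1/|G|) sum_C |C| * chi_rho(C) * conj(chi(C)) with |G| = 8 for each irreducible chi in the table:
  <chi_rho, chi_1> = (1/8)[1*(12)*conj(1) + 1*(4)*conj(1) + 2*(0)*conj(1) + 2*(-4)*conj(1) + 2*(0)*conj(1)]
      = (1/8)[(12) + (4) + (0) + (-8) + (0)] = 8/8 = 1
  <chi_rho, chi_2> = (1/8)[1*(12)*conj(1) + 1*(4)*conj(1) + 2*(0)*conj(1) + 2*(-4)*conj(-1) + 2*(0)*conj(-1)]
      = (1/8)[(12) + (4) + (0) + (8) + (0)] = 24/8 = 3
  <chi_rho, chi_3> = (1/8)[1*(12)*conj(1) + 1*(4)*conj(1) + 2*(0)*conj(-1) + 2*(-4)*conj(1) + 2*(0)*conj(-1)]
      = (1/8)[(12) + (4) + (0) + (-8) + (0)] = 8/8 = 1
  <chi_rho, chi_4> = (1/8)[1*(12)*conj(1) + 1*(4)*conj(1) + 2*(0)*conj(-1) + 2*(-4)*conj(-1) + 2*(0)*conj(1)]
      = (1/8)[(12) + (4) + (0) + (8) + (0)] = 24/8 = 3
  <chi_rho, chi_5> = (1/8)[1*(12)*conj(2) + 1*(4)*conj(-2) + 2*(0)*conj(0) + 2*(-4)*conj(0) + 2*(0)*conj(0)]
      = (1/8)[(24) + (-8) + (0) + (0) + (0)] = 16/8 = 2
Dimension check: dim(rho) = sum (mult * dim) = 1*1 + 3*1 + 1*1 + 3*1 + 2*2 = 12 = chi_rho(e) = 12.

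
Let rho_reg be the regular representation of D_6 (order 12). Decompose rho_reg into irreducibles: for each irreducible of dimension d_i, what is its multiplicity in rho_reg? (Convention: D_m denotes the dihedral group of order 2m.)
Each irreducible V_i of dimension d_i appears with multiplicity d_i, i.e. rho_reg = (direct sum over all irreducibles V_i) d_i V_i. The irreducible dimensions for D_6 are 1, 1, 1, 1, 2, 2: 4 irreducibles of dimension 1, each with multiplicity 1; 2 irreducibles of dimension 2, each with multiplicity 2. Total dimension 4*1*1 + 2*2*2 = 12 = |G|.

Justification: General theorem: in the regular representation of a finite group G, each irreducible appears with multiplicity equal to its dimension. Check: dim(rho_reg) = sum d_i^2 = 1 + 1 + 1 + 1 + 4 + 4 = 12 = |G|.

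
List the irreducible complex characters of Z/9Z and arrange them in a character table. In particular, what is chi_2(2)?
Character table of Z/9Z (irreps indexed chi_0,...,chi_8 with chi_k(m) = zeta_9^(k*m), zeta_9 = exp(2*pi*i/9)):
  irrep \ class  {0} (size 1)  {1} (size 1)    {2} (size 1)    {3} (size 1)    {4} (size 1)    {5} (size 1)    {6} (size 1)    {7} (size 1)    {8} (size 1)  
  chi_0          1             1               1               1               1               1               1               1               1             
  chi_1          1             exp(2*I*pi/9)   exp(4*I*pi/9)   exp(2*I*pi/3)   exp(8*I*pi/9)   exp(-8*I*pi/9)  exp(-2*I*pi/3)  exp(-4*I*pi/9)  exp(-2*I*pi/9)
  chi_2          1             exp(4*I*pi/9)   exp(8*I*pi/9)   exp(-2*I*pi/3)  exp(-2*I*pi/9)  exp(2*I*pi/9)   exp(2*I*pi/3)   exp(-8*I*pi/9)  exp(-4*I*pi/9)
  chi_3          1             exp(2*I*pi/3)   exp(-2*I*pi/3)  1               exp(2*I*pi/3)   exp(-2*I*pi/3)  1               exp(2*I*pi/3)   exp(-2*I*pi/3)
  chi_4          1             exp(8*I*pi/9)   exp(-2*I*pi/9)  exp(2*I*pi/3)   exp(-4*I*pi/9)  exp(4*I*pi/9)   exp(-2*I*pi/3)  exp(2*I*pi/9)   exp(-8*I*pi/9)
  chi_5          1             exp(-8*I*pi/9)  exp(2*I*pi/9)   exp(-2*I*pi/3)  exp(4*I*pi/9)   exp(-4*I*pi/9)  exp(2*I*pi/3)   exp(-2*I*pi/9)  exp(8*I*pi/9) 
  chi_6          1             exp(-2*I*pi/3)  exp(2*I*pi/3)   1               exp(-2*I*pi/3)  exp(2*I*pi/3)   1               exp(-2*I*pi/3)  exp(2*I*pi/3) 
  chi_7          1             exp(-4*I*pi/9)  exp(-8*I*pi/9)  exp(2*I*pi/3)   exp(2*I*pi/9)   exp(-2*I*pi/9)  exp(-2*I*pi/3)  exp(8*I*pi/9)   exp(4*I*pi/9) 
  chi_8          1             exp(-2*I*pi/9)  exp(-4*I*pi/9)  exp(-2*I*pi/3)  exp(-8*I*pi/9)  exp(8*I*pi/9)   exp(2*I*pi/3)   exp(4*I*pi/9)   exp(2*I*pi/9) 

Spot check: chi_2(2) = zeta_9^(2*2) = zeta_9^4 = exp(8*I*pi/9).

Proof sketch: Z/9Z is abelian, so all 9 irreducible complex representations are 1-dimensional. They are given by chi_k(m) = zeta_9^(k*m) for k = 0,...,8. Row orthogonality: sum_m chi_k(m) conj(chi_l(m)) = 9 * [k = l].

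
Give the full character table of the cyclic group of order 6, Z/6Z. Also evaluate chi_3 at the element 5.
Character table of Z/6Z (irreps indexed chi_0,...,chi_5 with chi_k(m) = zeta_6^(k*m), zeta_6 = exp(2*pi*i/6)):
  irrep \ class  {0} (size 1)  {1} (size 1)    {2} (size 1)    {3} (size 1)  {4} (size 1)    {5} (size 1)  
  chi_0          1             1               1               1             1               1             
  chi_1          1             exp(I*pi/3)     exp(2*I*pi/3)   -1            exp(-2*I*pi/3)  exp(-I*pi/3)  
  chi_2          1             exp(2*I*pi/3)   exp(-2*I*pi/3)  1             exp(2*I*pi/3)   exp(-2*I*pi/3)
  chi_3          1             -1              1               -1            1               -1            
  chi_4          1             exp(-2*I*pi/3)  exp(2*I*pi/3)   1             exp(-2*I*pi/3)  exp(2*I*pi/3) 
  chi_5          1             exp(-I*pi/3)    exp(-2*I*pi/3)  -1            exp(2*I*pi/3)   exp(I*pi/3)   

Spot check: chi_3(5) = zeta_6^(3*5) = zeta_6^15 = -1.

Z/6Z is abelian, so all 6 irreducible complex representations are 1-dimensional. They are given by chi_k(m) = zeta_6^(k*m) for k = 0,...,5. Row orthogonality: sum_m chi_k(m) conj(chi_l(m)) = 6 * [k = l].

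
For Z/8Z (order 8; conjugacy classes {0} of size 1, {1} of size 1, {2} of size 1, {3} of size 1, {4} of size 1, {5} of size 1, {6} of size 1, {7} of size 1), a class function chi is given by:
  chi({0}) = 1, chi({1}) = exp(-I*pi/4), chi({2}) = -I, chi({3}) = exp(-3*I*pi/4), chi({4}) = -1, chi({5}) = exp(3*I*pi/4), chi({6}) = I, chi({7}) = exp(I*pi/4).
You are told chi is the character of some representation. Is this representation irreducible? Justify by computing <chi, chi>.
Irreducible: <chi, chi> = 1.

Reasoning: <chi, chi> = (1/|G|) sum_C |C| * |chi(C)|^2 = (1/8)[1*|1|^2 + 1*|exp(-I*pi/4)|^2 + 1*|-I|^2 + 1*|exp(-3*I*pi/4)|^2 + 1*|-1|^2 + 1*|exp(3*I*pi/4)|^2 + 1*|I|^2 + 1*|exp(I*pi/4)|^2]
  = (1/8)[(1) + (1) + (1) + (1) + (1) + (1) + (1) + (1)] = 8/8 = 1.
(Exp terms are combined using exp(i*s)*conj(exp(i*t)) = exp(i*(s-t)), and sums of them are collapsed using the identity that for every m > 1 the m distinct m-th roots of unity sum to 0, e.g. 1 + exp(2*I*pi/3) + exp(-2*I*pi/3) = 0.)
A character is irreducible iff <chi, chi> = 1, so this representation is irreducible.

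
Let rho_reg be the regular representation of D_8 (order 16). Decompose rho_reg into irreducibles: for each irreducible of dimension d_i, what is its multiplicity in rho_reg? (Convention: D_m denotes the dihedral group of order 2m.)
Each irreducible V_i of dimension d_i appears with multiplicity d_i, i.e. rho_reg = (direct sum over all irreducibles V_i) d_i V_i. The irreducible dimensions for D_8 are 1, 1, 1, 1, 2, 2, 2: 4 irreducibles of dimension 1, each with multiplicity 1; 3 irreducibles of dimension 2, each with multiplicity 2. Total dimension 4*1*1 + 3*2*2 = 16 = |G|.

Explanation: General theorem: in the regular representation of a finite group G, each irreducible appears with multiplicity equal to its dimension. Check: dim(rho_reg) = sum d_i^2 = 1 + 1 + 1 + 1 + 4 + 4 + 4 = 16 = |G|.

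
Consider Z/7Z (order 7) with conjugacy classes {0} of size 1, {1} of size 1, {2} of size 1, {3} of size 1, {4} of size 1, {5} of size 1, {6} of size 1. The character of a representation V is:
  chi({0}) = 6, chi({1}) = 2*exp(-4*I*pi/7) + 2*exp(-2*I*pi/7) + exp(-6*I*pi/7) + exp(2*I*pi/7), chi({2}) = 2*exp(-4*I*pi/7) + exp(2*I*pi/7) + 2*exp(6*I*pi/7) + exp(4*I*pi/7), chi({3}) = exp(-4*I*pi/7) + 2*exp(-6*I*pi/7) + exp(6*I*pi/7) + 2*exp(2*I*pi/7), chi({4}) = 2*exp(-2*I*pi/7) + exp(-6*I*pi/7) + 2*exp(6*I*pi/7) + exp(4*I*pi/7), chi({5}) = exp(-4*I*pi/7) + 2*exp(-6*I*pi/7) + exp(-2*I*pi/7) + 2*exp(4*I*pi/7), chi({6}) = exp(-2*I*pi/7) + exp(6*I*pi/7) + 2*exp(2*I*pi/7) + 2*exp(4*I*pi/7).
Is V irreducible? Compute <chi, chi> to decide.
Not irreducible (reducible): <chi, chi> = 10 > 1.

Derivation: <chi, chi> = (1/|G|) sum_C |C| * |chi(C)|^2 = (1/7)[1*|6|^2 + 1*|2*exp(-4*I*pi/7) + 2*exp(-2*I*pi/7) + exp(-6*I*pi/7) + exp(2*I*pi/7)|^2 + 1*|2*exp(-4*I*pi/7) + exp(2*I*pi/7) + 2*exp(6*I*pi/7) + exp(4*I*pi/7)|^2 + 1*|exp(-4*I*pi/7) + 2*exp(-6*I*pi/7) + exp(6*I*pi/7) + 2*exp(2*I*pi/7)|^2 + 1*|2*exp(-2*I*pi/7) + exp(-6*I*pi/7) + 2*exp(6*I*pi/7) + exp(4*I*pi/7)|^2 + 1*|exp(-4*I*pi/7) + 2*exp(-6*I*pi/7) + exp(-2*I*pi/7) + 2*exp(4*I*pi/7)|^2 + 1*|exp(-2*I*pi/7) + exp(6*I*pi/7) + 2*exp(2*I*pi/7) + 2*exp(4*I*pi/7)|^2]
  = (1/7)[(36) + (10 + 6*exp(-2*I*pi/7) + 4*exp(-4*I*pi/7) + 3*exp(-6*I*pi/7) + 3*exp(6*I*pi/7) + 4*exp(4*I*pi/7) + 6*exp(2*I*pi/7)) + (10 + 6*exp(-4*I*pi/7) + 3*exp(-2*I*pi/7) + 4*exp(-6*I*pi/7) + 4*exp(6*I*pi/7) + 3*exp(2*I*pi/7) + 6*exp(4*I*pi/7)) + (10 + 4*exp(-2*I*pi/7) + 3*exp(-4*I*pi/7) + 6*exp(-6*I*pi/7) + 6*exp(6*I*pi/7) + 3*exp(4*I*pi/7) + 4*exp(2*I*pi/7)) + (10 + 4*exp(-2*I*pi/7) + 3*exp(-4*I*pi/7) + 6*exp(-6*I*pi/7) + 6*exp(6*I*pi/7) + 3*exp(4*I*pi/7) + 4*exp(2*I*pi/7)) + (10 + 6*exp(-4*I*pi/7) + 3*exp(-2*I*pi/7) + 4*exp(-6*I*pi/7) + 4*exp(6*I*pi/7) + 3*exp(2*I*pi/7) + 6*exp(4*I*pi/7)) + (10 + 6*exp(-2*I*pi/7) + 4*exp(-4*I*pi/7) + 3*exp(-6*I*pi/7) + 3*exp(6*I*pi/7) + 4*exp(4*I*pi/7) + 6*exp(2*I*pi/7))] = 70/7 = 10.
(Exp terms are combined using exp(i*s)*conj(exp(i*t)) = exp(i*(s-t)), and sums of them are collapsed using the identity that for every m > 1 the m distinct m-th roots of unity sum to 0, e.g. 1 + exp(2*I*pi/3) + exp(-2*I*pi/3) = 0.)
A character is irreducible iff <chi, chi> = 1, so this representation is reducible.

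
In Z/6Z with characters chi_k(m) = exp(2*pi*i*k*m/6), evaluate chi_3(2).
chi_3(2) = zeta_6^6 = 1

Why: chi_3(2) = zeta_6^(3*2) = zeta_6^6. Since zeta_6^6 = 1, this equals zeta_6^0 = exp(2*pi*i*0/6) = 1.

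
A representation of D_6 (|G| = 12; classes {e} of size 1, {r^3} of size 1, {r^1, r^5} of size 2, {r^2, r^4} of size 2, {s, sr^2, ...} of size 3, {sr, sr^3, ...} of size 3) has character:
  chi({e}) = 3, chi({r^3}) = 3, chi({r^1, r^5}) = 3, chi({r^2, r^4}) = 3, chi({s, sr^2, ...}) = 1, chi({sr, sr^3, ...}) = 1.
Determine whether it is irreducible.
Not irreducible (reducible): <chi, chi> = 5 > 1.

Solution. <chi, chi> = (1/|G|) sum_C |C| * |chi(C)|^2 = (1/12)[1*|3|^2 + 1*|3|^2 + 2*|3|^2 + 2*|3|^2 + 3*|1|^2 + 3*|1|^2]
  = (1/12)[(9) + (9) + (18) + (18) + (3) + (3)] = 60/12 = 5.
A character is irreducible iff <chi, chi> = 1, so this representation is reducible.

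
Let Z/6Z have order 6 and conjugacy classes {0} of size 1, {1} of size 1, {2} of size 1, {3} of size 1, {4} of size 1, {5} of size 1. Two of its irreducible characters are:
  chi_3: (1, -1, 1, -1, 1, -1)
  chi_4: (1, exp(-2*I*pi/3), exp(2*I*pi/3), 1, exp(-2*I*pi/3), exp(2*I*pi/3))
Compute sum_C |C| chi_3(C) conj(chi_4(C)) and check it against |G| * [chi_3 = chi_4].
Sum = 0; so <chi_3, chi_4> = 0 (distinct irreducibles are orthogonal).

Explanation: Compute term by term over conjugacy classes (|C| * chi_3(C) * conj(chi_4(C))):
  1*(1)*conj(1) + 1*(-1)*conj(exp(-2*I*pi/3)) + 1*(1)*conj(exp(2*I*pi/3)) + 1*(-1)*conj(1) + 1*(1)*conj(exp(-2*I*pi/3)) + 1*(-1)*conj(exp(2*I*pi/3))
  = (1) + (-exp(2*I*pi/3)) + (exp(-2*I*pi/3)) + (-1) + (exp(2*I*pi/3)) + (-exp(-2*I*pi/3))
  = 0.
(Exp terms are combined using exp(i*s)*conj(exp(i*t)) = exp(i*(s-t)), and sums of them are collapsed using the identity that for every m > 1 the m distinct m-th roots of unity sum to 0, e.g. 1 + exp(2*I*pi/3) + exp(-2*I*pi/3) = 0.)
Dividing by |G| = 6 gives 0/6 = 0, matching the row-orthogonality relation <chi_3, chi_4> = [chi_3 = chi_4].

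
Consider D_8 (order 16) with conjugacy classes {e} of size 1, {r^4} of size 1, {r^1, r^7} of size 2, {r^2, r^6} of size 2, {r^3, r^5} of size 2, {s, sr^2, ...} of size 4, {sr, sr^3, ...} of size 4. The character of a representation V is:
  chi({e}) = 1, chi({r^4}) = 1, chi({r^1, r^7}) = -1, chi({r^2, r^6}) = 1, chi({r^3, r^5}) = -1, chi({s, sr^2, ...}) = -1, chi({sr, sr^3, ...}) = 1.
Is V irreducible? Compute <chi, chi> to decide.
Irreducible: <chi, chi> = 1.

Why: <chi, chi> = (1/|G|) sum_C |C| * |chi(C)|^2 = (1/16)[1*|1|^2 + 1*|1|^2 + 2*|-1|^2 + 2*|1|^2 + 2*|-1|^2 + 4*|-1|^2 + 4*|1|^2]
  = (1/16)[(1) + (1) + (2) + (2) + (2) + (4) + (4)] = 16/16 = 1.
A character is irreducible iff <chi, chi> = 1, so this representation is irreducible.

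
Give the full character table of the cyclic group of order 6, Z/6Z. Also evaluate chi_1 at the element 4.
Character table of Z/6Z (irreps indexed chi_0,...,chi_5 with chi_k(m) = zeta_6^(k*m), zeta_6 = exp(2*pi*i/6)):
  irrep \ class  {0} (size 1)  {1} (size 1)    {2} (size 1)    {3} (size 1)  {4} (size 1)    {5} (size 1)  
  chi_0          1             1               1               1             1               1             
  chi_1          1             exp(I*pi/3)     exp(2*I*pi/3)   -1            exp(-2*I*pi/3)  exp(-I*pi/3)  
  chi_2          1             exp(2*I*pi/3)   exp(-2*I*pi/3)  1             exp(2*I*pi/3)   exp(-2*I*pi/3)
  chi_3          1             -1              1               -1            1               -1            
  chi_4          1             exp(-2*I*pi/3)  exp(2*I*pi/3)   1             exp(-2*I*pi/3)  exp(2*I*pi/3) 
  chi_5          1             exp(-I*pi/3)    exp(-2*I*pi/3)  -1            exp(2*I*pi/3)   exp(I*pi/3)   

Spot check: chi_1(4) = zeta_6^(1*4) = zeta_6^4 = exp(-2*I*pi/3).

Solution. Z/6Z is abelian, so all 6 irreducible complex representations are 1-dimensional. They are given by chi_k(m) = zeta_6^(k*m) for k = 0,...,5. Row orthogonality: sum_m chi_k(m) conj(chi_l(m)) = 6 * [k = l].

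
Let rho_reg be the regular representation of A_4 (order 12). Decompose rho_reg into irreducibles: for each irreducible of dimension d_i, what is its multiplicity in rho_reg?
Each irreducible V_i of dimension d_i appears with multiplicity d_i, i.e. rho_reg = (direct sum over all irreducibles V_i) d_i V_i. The irreducible dimensions for A_4 are 1, 1, 1, 3: 3 irreducibles of dimension 1, each with multiplicity 1; 1 irreducible of dimension 3, with multiplicity 3. Total dimension 3*1*1 + 1*3*3 = 12 = |G|.

Why: General theorem: in the regular representation of a finite group G, each irreducible appears with multiplicity equal to its dimension. Check: dim(rho_reg) = sum d_i^2 = 1 + 1 + 1 + 9 = 12 = |G|.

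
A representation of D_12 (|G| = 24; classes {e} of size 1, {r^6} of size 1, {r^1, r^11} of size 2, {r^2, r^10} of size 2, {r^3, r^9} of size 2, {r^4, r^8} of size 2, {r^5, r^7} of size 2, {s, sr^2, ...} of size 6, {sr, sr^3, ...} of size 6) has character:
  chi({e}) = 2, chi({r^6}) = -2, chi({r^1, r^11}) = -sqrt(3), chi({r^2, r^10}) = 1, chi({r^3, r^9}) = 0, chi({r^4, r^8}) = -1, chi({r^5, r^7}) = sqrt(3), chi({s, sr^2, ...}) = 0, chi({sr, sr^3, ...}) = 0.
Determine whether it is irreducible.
Irreducible: <chi, chi> = 1.

Reasoning: <chi, chi> = (1/|G|) sum_C |C| * |chi(C)|^2 = (1/24)[1*|2|^2 + 1*|-2|^2 + 2*|-sqrt(3)|^2 + 2*|1|^2 + 2*|0|^2 + 2*|-1|^2 + 2*|sqrt(3)|^2 + 6*|0|^2 + 6*|0|^2]
  = (1/24)[(4) + (4) + (6) + (2) + (0) + (2) + (6) + (0) + (0)] = 24/24 = 1.
A character is irreducible iff <chi, chi> = 1, so this representation is irreducible.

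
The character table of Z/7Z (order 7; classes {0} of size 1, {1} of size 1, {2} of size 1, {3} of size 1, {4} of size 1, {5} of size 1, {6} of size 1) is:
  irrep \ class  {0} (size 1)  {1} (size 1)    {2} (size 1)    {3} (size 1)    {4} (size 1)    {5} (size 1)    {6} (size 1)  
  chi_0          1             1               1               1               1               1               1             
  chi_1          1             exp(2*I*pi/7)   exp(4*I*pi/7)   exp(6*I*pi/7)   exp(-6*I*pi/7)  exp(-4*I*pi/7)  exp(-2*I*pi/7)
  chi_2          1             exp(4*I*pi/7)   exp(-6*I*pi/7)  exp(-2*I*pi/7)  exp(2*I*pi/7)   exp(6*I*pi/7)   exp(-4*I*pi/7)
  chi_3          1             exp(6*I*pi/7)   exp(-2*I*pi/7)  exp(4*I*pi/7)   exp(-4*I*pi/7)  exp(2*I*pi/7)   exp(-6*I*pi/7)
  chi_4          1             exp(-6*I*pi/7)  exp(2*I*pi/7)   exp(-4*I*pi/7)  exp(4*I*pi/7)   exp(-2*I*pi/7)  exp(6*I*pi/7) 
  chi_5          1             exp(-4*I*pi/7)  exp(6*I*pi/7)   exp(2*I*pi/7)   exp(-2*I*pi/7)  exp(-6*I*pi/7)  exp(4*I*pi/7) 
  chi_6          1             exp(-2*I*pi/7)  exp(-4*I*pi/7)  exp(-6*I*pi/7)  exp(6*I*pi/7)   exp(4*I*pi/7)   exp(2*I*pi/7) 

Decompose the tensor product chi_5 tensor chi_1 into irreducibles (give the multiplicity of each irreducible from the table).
chi_5 tensor chi_1 = chi_6 (all other irreducibles have multiplicity 0).

Justification: The character of a tensor product is the pointwise product (chi_5 * chi_1)(C) = chi_5(C) * chi_1(C):
  {0}: (1)*(1), {1}: (exp(-4*I*pi/7))*(exp(2*I*pi/7)), {2}: (exp(6*I*pi/7))*(exp(4*I*pi/7)), {3}: (exp(2*I*pi/7))*(exp(6*I*pi/7)), {4}: (exp(-2*I*pi/7))*(exp(-6*I*pi/7)), {5}: (exp(-6*I*pi/7))*(exp(-4*I*pi/7)), {6}: (exp(4*I*pi/7))*(exp(-2*I*pi/7))
so (chi_5 * chi_1) takes values
  {0} -> 1, {1} -> exp(-2*I*pi/7), {2} -> exp(-4*I*pi/7), {3} -> exp(-6*I*pi/7), {4} -> exp(6*I*pi/7), {5} -> exp(4*I*pi/7), {6} -> exp(2*I*pi/7).
Now take the inner product of this character with each irreducible chi from the table, <chi_5*chi_1, chi> = (1/7) sum_C |C| (chi_5*chi_1)(C) conj(chi(C)):
  <chi_5*chi_1, chi_0> = (1/7)[1*(1)*conj(1) + 1*(exp(-2*I*pi/7))*conj(1) + 1*(exp(-4*I*pi/7))*conj(1) + 1*(exp(-6*I*pi/7))*conj(1) + 1*(exp(6*I*pi/7))*conj(1) + 1*(exp(4*I*pi/7))*conj(1) + 1*(exp(2*I*pi/7))*conj(1)]
      = (1/7)[(1) + (exp(-2*I*pi/7)) + (exp(-4*I*pi/7)) + (exp(-6*I*pi/7)) + (exp(6*I*pi/7)) + (exp(4*I*pi/7)) + (exp(2*I*pi/7))] = 0/7 = 0
  <chi_5*chi_1, chi_1> = (1/7)[1*(1)*conj(1) + 1*(exp(-2*I*pi/7))*conj(exp(2*I*pi/7)) + 1*(exp(-4*I*pi/7))*conj(exp(4*I*pi/7)) + 1*(exp(-6*I*pi/7))*conj(exp(6*I*pi/7)) + 1*(exp(6*I*pi/7))*conj(exp(-6*I*pi/7)) + 1*(exp(4*I*pi/7))*conj(exp(-4*I*pi/7)) + 1*(exp(2*I*pi/7))*conj(exp(-2*I*pi/7))]
      = (1/7)[(1) + (exp(-4*I*pi/7)) + (exp(6*I*pi/7)) + (exp(2*I*pi/7)) + (exp(-2*I*pi/7)) + (exp(-6*I*pi/7)) + (exp(4*I*pi/7))] = 0/7 = 0
  <chi_5*chi_1, chi_2> = (1/7)[1*(1)*conj(1) + 1*(exp(-2*I*pi/7))*conj(exp(4*I*pi/7)) + 1*(exp(-4*I*pi/7))*conj(exp(-6*I*pi/7)) + 1*(exp(-6*I*pi/7))*conj(exp(-2*I*pi/7)) + 1*(exp(6*I*pi/7))*conj(exp(2*I*pi/7)) + 1*(exp(4*I*pi/7))*conj(exp(6*I*pi/7)) + 1*(exp(2*I*pi/7))*conj(exp(-4*I*pi/7))]
      = (1/7)[(1) + (exp(-6*I*pi/7)) + (exp(2*I*pi/7)) + (exp(-4*I*pi/7)) + (exp(4*I*pi/7)) + (exp(-2*I*pi/7)) + (exp(6*I*pi/7))] = 0/7 = 0
  <chi_5*chi_1, chi_3> = (1/7)[1*(1)*conj(1) + 1*(exp(-2*I*pi/7))*conj(exp(6*I*pi/7)) + 1*(exp(-4*I*pi/7))*conj(exp(-2*I*pi/7)) + 1*(exp(-6*I*pi/7))*conj(exp(4*I*pi/7)) + 1*(exp(6*I*pi/7))*conj(exp(-4*I*pi/7)) + 1*(exp(4*I*pi/7))*conj(exp(2*I*pi/7)) + 1*(exp(2*I*pi/7))*conj(exp(-6*I*pi/7))]
      = (1/7)[(1) + (exp(6*I*pi/7)) + (exp(-2*I*pi/7)) + (exp(4*I*pi/7)) + (exp(-4*I*pi/7)) + (exp(2*I*pi/7)) + (exp(-6*I*pi/7))] = 0/7 = 0
  <chi_5*chi_1, chi_4> = (1/7)[1*(1)*conj(1) + 1*(exp(-2*I*pi/7))*conj(exp(-6*I*pi/7)) + 1*(exp(-4*I*pi/7))*conj(exp(2*I*pi/7)) + 1*(exp(-6*I*pi/7))*conj(exp(-4*I*pi/7)) + 1*(exp(6*I*pi/7))*conj(exp(4*I*pi/7)) + 1*(exp(4*I*pi/7))*conj(exp(-2*I*pi/7)) + 1*(exp(2*I*pi/7))*conj(exp(6*I*pi/7))]
      = (1/7)[(1) + (exp(4*I*pi/7)) + (exp(-6*I*pi/7)) + (exp(-2*I*pi/7)) + (exp(2*I*pi/7)) + (exp(6*I*pi/7)) + (exp(-4*I*pi/7))] = 0/7 = 0
  <chi_5*chi_1, chi_5> = (1/7)[1*(1)*conj(1) + 1*(exp(-2*I*pi/7))*conj(exp(-4*I*pi/7)) + 1*(exp(-4*I*pi/7))*conj(exp(6*I*pi/7)) + 1*(exp(-6*I*pi/7))*conj(exp(2*I*pi/7)) + 1*(exp(6*I*pi/7))*conj(exp(-2*I*pi/7)) + 1*(exp(4*I*pi/7))*conj(exp(-6*I*pi/7)) + 1*(exp(2*I*pi/7))*conj(exp(4*I*pi/7))]
      = (1/7)[(1) + (exp(2*I*pi/7)) + (exp(4*I*pi/7)) + (exp(6*I*pi/7)) + (exp(-6*I*pi/7)) + (exp(-4*I*pi/7)) + (exp(-2*I*pi/7))] = 0/7 = 0
  <chi_5*chi_1, chi_6> = (1/7)[1*(1)*conj(1) + 1*(exp(-2*I*pi/7))*conj(exp(-2*I*pi/7)) + 1*(exp(-4*I*pi/7))*conj(exp(-4*I*pi/7)) + 1*(exp(-6*I*pi/7))*conj(exp(-6*I*pi/7)) + 1*(exp(6*I*pi/7))*conj(exp(6*I*pi/7)) + 1*(exp(4*I*pi/7))*conj(exp(4*I*pi/7)) + 1*(exp(2*I*pi/7))*conj(exp(2*I*pi/7))]
      = (1/7)[(1) + (1) + (1) + (1) + (1) + (1) + (1)] = 7/7 = 1
(Exp terms are combined using exp(i*s)*conj(exp(i*t)) = exp(i*(s-t)), and sums of them are collapsed using the identity that for every m > 1 the m distinct m-th roots of unity sum to 0, e.g. 1 + exp(2*I*pi/3) + exp(-2*I*pi/3) = 0.)
Hence the multiplicities are chi_6: 1. Dimension check: dim(chi_5)*dim(chi_1) = 1*1 = 1 and sum (mult * dim) = 1*1 = 1.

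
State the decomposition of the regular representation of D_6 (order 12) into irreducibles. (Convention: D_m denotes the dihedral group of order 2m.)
Each irreducible V_i of dimension d_i appears with multiplicity d_i, i.e. rho_reg = (direct sum over all irreducibles V_i) d_i V_i. The irreducible dimensions for D_6 are 1, 1, 1, 1, 2, 2: 4 irreducibles of dimension 1, each with multiplicity 1; 2 irreducibles of dimension 2, each with multiplicity 2. Total dimension 4*1*1 + 2*2*2 = 12 = |G|.

Explanation: General theorem: in the regular representation of a finite group G, each irreducible appears with multiplicity equal to its dimension. Check: dim(rho_reg) = sum d_i^2 = 1 + 1 + 1 + 1 + 4 + 4 = 12 = |G|.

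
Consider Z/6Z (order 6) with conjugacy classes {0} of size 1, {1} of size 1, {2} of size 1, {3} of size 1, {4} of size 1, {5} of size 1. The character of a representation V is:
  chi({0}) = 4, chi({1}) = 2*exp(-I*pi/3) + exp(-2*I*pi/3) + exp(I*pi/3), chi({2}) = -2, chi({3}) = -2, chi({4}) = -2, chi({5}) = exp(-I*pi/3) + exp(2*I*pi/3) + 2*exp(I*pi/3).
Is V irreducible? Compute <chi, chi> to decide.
Not irreducible (reducible): <chi, chi> = 6 > 1.

Reasoning: <chi, chi> = (1/|G|) sum_C |C| * |chi(C)|^2 = (1/6)[1*|4|^2 + 1*|2*exp(-I*pi/3) + exp(-2*I*pi/3) + exp(I*pi/3)|^2 + 1*|-2|^2 + 1*|-2|^2 + 1*|-2|^2 + 1*|exp(-I*pi/3) + exp(2*I*pi/3) + 2*exp(I*pi/3)|^2]
  = (1/6)[(16) + (4) + (4) + (4) + (4) + (4)] = 36/6 = 6.
(Exp terms are combined using exp(i*s)*conj(exp(i*t)) = exp(i*(s-t)), and sums of them are collapsed using the identity that for every m > 1 the m distinct m-th roots of unity sum to 0, e.g. 1 + exp(2*I*pi/3) + exp(-2*I*pi/3) = 0.)
A character is irreducible iff <chi, chi> = 1, so this representation is reducible.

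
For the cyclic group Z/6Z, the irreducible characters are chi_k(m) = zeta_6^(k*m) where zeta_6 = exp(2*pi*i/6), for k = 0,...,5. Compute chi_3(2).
chi_3(2) = zeta_6^6 = 1

Details: chi_3(2) = zeta_6^(3*2) = zeta_6^6. Since zeta_6^6 = 1, this equals zeta_6^0 = exp(2*pi*i*0/6) = 1.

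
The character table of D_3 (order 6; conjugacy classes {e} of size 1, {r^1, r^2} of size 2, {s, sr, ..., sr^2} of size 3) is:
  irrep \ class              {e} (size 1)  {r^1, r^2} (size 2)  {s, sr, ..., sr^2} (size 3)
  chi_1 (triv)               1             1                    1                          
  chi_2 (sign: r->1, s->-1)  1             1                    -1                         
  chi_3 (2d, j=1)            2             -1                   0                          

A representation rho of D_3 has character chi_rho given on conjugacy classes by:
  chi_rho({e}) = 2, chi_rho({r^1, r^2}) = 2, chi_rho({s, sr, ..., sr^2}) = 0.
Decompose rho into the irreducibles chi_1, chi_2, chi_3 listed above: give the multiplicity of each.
Multiplicities: chi_1: 1, chi_2: 1, chi_3: 0.

Why: Use <chi_rho, chi> = (1/|G|) sum_C |C| * chi_rho(C) * conj(chi(C)) with |G| = 6 for each irreducible chi in the table:
  <chi_rho, chi_1> = (1/6)[1*(2)*conj(1) + 2*(2)*conj(1) + 3*(0)*conj(1)]
      = (1/6)[(2) + (4) + (0)] = 6/6 = 1
  <chi_rho, chi_2> = (1/6)[1*(2)*conj(1) + 2*(2)*conj(1) + 3*(0)*conj(-1)]
      = (1/6)[(2) + (4) + (0)] = 6/6 = 1
  <chi_rho, chi_3> = (1/6)[1*(2)*conj(2) + 2*(2)*conj(-1) + 3*(0)*conj(0)]
      = (1/6)[(4) + (-4) + (0)] = 0/6 = 0
Dimension check: dim(rho) = sum (mult * dim) = 1*1 + 1*1 + 0*2 = 2 = chi_rho(e) = 2.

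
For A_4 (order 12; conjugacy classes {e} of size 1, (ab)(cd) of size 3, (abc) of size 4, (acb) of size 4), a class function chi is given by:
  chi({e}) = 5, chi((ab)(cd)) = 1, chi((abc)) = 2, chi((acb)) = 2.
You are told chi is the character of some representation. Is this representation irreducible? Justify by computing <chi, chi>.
Not irreducible (reducible): <chi, chi> = 5 > 1.

Proof sketch: <chi, chi> = (1/|G|) sum_C |C| * |chi(C)|^2 = (1/12)[1*|5|^2 + 3*|1|^2 + 4*|2|^2 + 4*|2|^2]
  = (1/12)[(25) + (3) + (16) + (16)] = 60/12 = 5.
(Exp terms are combined using exp(i*s)*conj(exp(i*t)) = exp(i*(s-t)), and sums of them are collapsed using the identity that for every m > 1 the m distinct m-th roots of unity sum to 0, e.g. 1 + exp(2*I*pi/3) + exp(-2*I*pi/3) = 0.)
A character is irreducible iff <chi, chi> = 1, so this representation is reducible.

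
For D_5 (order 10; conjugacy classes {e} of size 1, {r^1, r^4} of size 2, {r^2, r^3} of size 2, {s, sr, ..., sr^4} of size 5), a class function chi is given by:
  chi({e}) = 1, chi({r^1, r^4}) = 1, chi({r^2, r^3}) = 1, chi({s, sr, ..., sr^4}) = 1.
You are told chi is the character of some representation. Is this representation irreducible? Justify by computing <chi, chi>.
Irreducible: <chi, chi> = 1.

Explanation: <chi, chi> = (1/|G|) sum_C |C| * |chi(C)|^2 = (1/10)[1*|1|^2 + 2*|1|^2 + 2*|1|^2 + 5*|1|^2]
  = (1/10)[(1) + (2) + (2) + (5)] = 10/10 = 1.
A character is irreducible iff <chi, chi> = 1, so this representation is irreducible.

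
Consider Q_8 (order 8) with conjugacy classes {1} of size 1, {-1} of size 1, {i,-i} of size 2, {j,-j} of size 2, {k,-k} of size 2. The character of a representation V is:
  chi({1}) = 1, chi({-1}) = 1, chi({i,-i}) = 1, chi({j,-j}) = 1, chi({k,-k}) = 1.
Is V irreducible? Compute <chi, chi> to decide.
Irreducible: <chi, chi> = 1.

Solution. <chi, chi> = (1/|G|) sum_C |C| * |chi(C)|^2 = (1/8)[1*|1|^2 + 1*|1|^2 + 2*|1|^2 + 2*|1|^2 + 2*|1|^2]
  = (1/8)[(1) + (1) + (2) + (2) + (2)] = 8/8 = 1.
A character is irreducible iff <chi, chi> = 1, so this representation is irreducible.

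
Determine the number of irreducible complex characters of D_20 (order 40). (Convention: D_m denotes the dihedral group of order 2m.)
13

Proof sketch: The number of irreducible complex representations of a finite group equals its number of conjugacy classes. D_20 has 13 conjugacy classes (n/2 + 3 for n even), so D_20 (order 40) has exactly 13 irreducible complex representations.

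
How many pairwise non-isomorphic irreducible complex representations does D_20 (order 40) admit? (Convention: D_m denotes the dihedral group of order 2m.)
13

Reasoning: The number of irreducible complex representations of a finite group equals its number of conjugacy classes. D_20 has 13 conjugacy classes (n/2 + 3 for n even), so D_20 (order 40) has exactly 13 irreducible complex representations.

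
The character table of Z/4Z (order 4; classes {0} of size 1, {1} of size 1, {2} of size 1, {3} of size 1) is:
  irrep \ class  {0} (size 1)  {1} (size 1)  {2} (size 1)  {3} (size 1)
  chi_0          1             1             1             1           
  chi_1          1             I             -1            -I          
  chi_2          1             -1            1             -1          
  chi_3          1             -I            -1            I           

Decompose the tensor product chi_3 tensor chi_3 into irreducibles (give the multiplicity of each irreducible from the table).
chi_3 tensor chi_3 = chi_2 (all other irreducibles have multiplicity 0).

Derivation: The character of a tensor product is the pointwise product (chi_3 * chi_3)(C) = chi_3(C) * chi_3(C):
  {0}: (1)*(1), {1}: (-I)*(-I), {2}: (-1)*(-1), {3}: (I)*(I)
so (chi_3 * chi_3) takes values
  {0} -> 1, {1} -> -1, {2} -> 1, {3} -> -1.
Now take the inner product of this character with each irreducible chi from the table, <chi_3*chi_3, chi> = (1/4) sum_C |C| (chi_3*chi_3)(C) conj(chi(C)):
  <chi_3*chi_3, chi_0> = (1/4)[1*(1)*conj(1) + 1*(-1)*conj(1) + 1*(1)*conj(1) + 1*(-1)*conj(1)]
      = (1/4)[(1) + (-1) + (1) + (-1)] = 0/4 = 0
  <chi_3*chi_3, chi_1> = (1/4)[1*(1)*conj(1) + 1*(-1)*conj(I) + 1*(1)*conj(-1) + 1*(-1)*conj(-I)]
      = (1/4)[(1) + (I) + (-1) + (-I)] = 0/4 = 0
  <chi_3*chi_3, chi_2> = (1/4)[1*(1)*conj(1) + 1*(-1)*conj(-1) + 1*(1)*conj(1) + 1*(-1)*conj(-1)]
      = (1/4)[(1) + (1) + (1) + (1)] = 4/4 = 1
  <chi_3*chi_3, chi_3> = (1/4)[1*(1)*conj(1) + 1*(-1)*conj(-I) + 1*(1)*conj(-1) + 1*(-1)*conj(I)]
      = (1/4)[(1) + (-I) + (-1) + (I)] = 0/4 = 0
(Exp terms are combined using exp(i*s)*conj(exp(i*t)) = exp(i*(s-t)), and sums of them are collapsed using the identity that for every m > 1 the m distinct m-th roots of unity sum to 0, e.g. 1 + exp(2*I*pi/3) + exp(-2*I*pi/3) = 0.)
Hence the multiplicities are chi_2: 1. Dimension check: dim(chi_3)*dim(chi_3) = 1*1 = 1 and sum (mult * dim) = 1*1 = 1.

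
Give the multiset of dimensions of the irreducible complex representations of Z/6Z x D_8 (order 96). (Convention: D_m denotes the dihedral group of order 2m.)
Dimensions: 1, 1, 1, 1, 1, 1, 1, 1, 1, 1, 1, 1, 1, 1, 1, 1, 1, 1, 1, 1, 1, 1, 1, 1, 2, 2, 2, 2, 2, 2, 2, 2, 2, 2, 2, 2, 2, 2, 2, 2, 2, 2

Details: There are 42 irreducibles (= number of conjugacy classes). Their dimensions d_i satisfy sum d_i^2 = |G| = 96: 1 + 1 + 1 + 1 + 1 + 1 + 1 + 1 + 1 + 1 + 1 + 1 + 1 + 1 + 1 + 1 + 1 + 1 + 1 + 1 + 1 + 1 + 1 + 1 + 4 + 4 + 4 + 4 + 4 + 4 + 4 + 4 + 4 + 4 + 4 + 4 + 4 + 4 + 4 + 4 + 4 + 4 = 96. (For the product with Z/6Z: each of the 6 1-dim characters of Z/6Z tensors with each irrep of D_8, giving 6 copies of each D_8-dimension.)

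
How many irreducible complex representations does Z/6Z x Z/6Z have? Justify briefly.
36

Derivation: The number of irreducible complex representations of a finite group equals its number of conjugacy classes. Z/6Z x Z/6Z is abelian of order 36, so every element is its own conjugacy class: 36 classes, so Z/6Z x Z/6Z (order 36) has exactly 36 irreducible complex representations.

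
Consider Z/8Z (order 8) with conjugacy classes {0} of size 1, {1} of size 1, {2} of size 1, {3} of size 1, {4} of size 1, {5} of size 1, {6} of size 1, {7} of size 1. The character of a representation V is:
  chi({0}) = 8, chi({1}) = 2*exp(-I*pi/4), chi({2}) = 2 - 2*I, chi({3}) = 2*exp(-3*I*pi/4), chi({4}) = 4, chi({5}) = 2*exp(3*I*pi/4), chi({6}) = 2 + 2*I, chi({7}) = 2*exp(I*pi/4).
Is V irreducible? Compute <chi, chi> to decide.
Not irreducible (reducible): <chi, chi> = 14 > 1.

Reasoning: <chi, chi> = (1/|G|) sum_C |C| * |chi(C)|^2 = (1/8)[1*|8|^2 + 1*|2*exp(-I*pi/4)|^2 + 1*|2 - 2*I|^2 + 1*|2*exp(-3*I*pi/4)|^2 + 1*|4|^2 + 1*|2*exp(3*I*pi/4)|^2 + 1*|2 + 2*I|^2 + 1*|2*exp(I*pi/4)|^2]
  = (1/8)[(64) + (4) + (8) + (4) + (16) + (4) + (8) + (4)] = 112/8 = 14.
(Exp terms are combined using exp(i*s)*conj(exp(i*t)) = exp(i*(s-t)), and sums of them are collapsed using the identity that for every m > 1 the m distinct m-th roots of unity sum to 0, e.g. 1 + exp(2*I*pi/3) + exp(-2*I*pi/3) = 0.)
A character is irreducible iff <chi, chi> = 1, so this representation is reducible.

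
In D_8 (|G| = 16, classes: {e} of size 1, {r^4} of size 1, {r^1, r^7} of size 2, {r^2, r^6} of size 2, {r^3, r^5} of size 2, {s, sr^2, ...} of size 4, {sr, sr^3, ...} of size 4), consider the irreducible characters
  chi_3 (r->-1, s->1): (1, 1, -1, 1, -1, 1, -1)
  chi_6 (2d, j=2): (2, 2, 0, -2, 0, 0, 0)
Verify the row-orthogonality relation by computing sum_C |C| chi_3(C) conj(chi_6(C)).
Sum = 0; so <chi_3, chi_6> = 0 (distinct irreducibles are orthogonal).

Proof sketch: Compute term by term over conjugacy classes (|C| * chi_3(C) * conj(chi_6(C))):
  1*(1)*conj(2) + 1*(1)*conj(2) + 2*(-1)*conj(0) + 2*(1)*conj(-2) + 2*(-1)*conj(0) + 4*(1)*conj(0) + 4*(-1)*conj(0)
  = (2) + (2) + (0) + (-4) + (0) + (0) + (0)
  = 0.
Dividing by |G| = 16 gives 0/16 = 0, matching the row-orthogonality relation <chi_3, chi_6> = [chi_3 = chi_6].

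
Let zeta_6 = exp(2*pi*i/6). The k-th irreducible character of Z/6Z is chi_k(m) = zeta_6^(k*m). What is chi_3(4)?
chi_3(4) = zeta_6^12 = 1

Justification: chi_3(4) = zeta_6^(3*4) = zeta_6^12. Since zeta_6^6 = 1, this equals zeta_6^0 = exp(2*pi*i*0/6) = 1.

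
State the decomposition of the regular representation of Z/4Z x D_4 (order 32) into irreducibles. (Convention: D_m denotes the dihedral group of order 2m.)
Each irreducible V_i of dimension d_i appears with multiplicity d_i, i.e. rho_reg = (direct sum over all irreducibles V_i) d_i V_i. The irreducible dimensions for Z/4Z x D_4 are 1, 1, 1, 1, 1, 1, 1, 1, 1, 1, 1, 1, 1, 1, 1, 1, 2, 2, 2, 2: 16 irreducibles of dimension 1, each with multiplicity 1; 4 irreducibles of dimension 2, each with multiplicity 2. Total dimension 16*1*1 + 4*2*2 = 32 = |G|.

Reasoning: General theorem: in the regular representation of a finite group G, each irreducible appears with multiplicity equal to its dimension. Check: dim(rho_reg) = sum d_i^2 = 1 + 1 + 1 + 1 + 1 + 1 + 1 + 1 + 1 + 1 + 1 + 1 + 1 + 1 + 1 + 1 + 4 + 4 + 4 + 4 = 32 = |G|.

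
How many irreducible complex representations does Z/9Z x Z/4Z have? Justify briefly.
36

Why: The number of irreducible complex representations of a finite group equals its number of conjugacy classes. Z/9Z x Z/4Z is abelian of order 36, so every element is its own conjugacy class: 36 classes, so Z/9Z x Z/4Z (order 36) has exactly 36 irreducible complex representations.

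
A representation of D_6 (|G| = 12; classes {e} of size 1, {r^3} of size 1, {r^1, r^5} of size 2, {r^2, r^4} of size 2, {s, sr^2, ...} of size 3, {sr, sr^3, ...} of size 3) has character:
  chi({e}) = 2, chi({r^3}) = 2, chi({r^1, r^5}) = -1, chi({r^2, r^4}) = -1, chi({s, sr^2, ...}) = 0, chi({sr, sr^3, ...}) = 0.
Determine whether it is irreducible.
Irreducible: <chi, chi> = 1.

Explanation: <chi, chi> = (1/|G|) sum_C |C| * |chi(C)|^2 = (1/12)[1*|2|^2 + 1*|2|^2 + 2*|-1|^2 + 2*|-1|^2 + 3*|0|^2 + 3*|0|^2]
  = (1/12)[(4) + (4) + (2) + (2) + (0) + (0)] = 12/12 = 1.
A character is irreducible iff <chi, chi> = 1, so this representation is irreducible.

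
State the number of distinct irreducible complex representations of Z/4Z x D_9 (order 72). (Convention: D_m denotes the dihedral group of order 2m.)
24

Details: The number of irreducible complex representations of a finite group equals its number of conjugacy classes. For a direct product, #classes(G x H) = #classes(G) * #classes(H). Z/4Z has 4 classes (abelian), D_9 has 6 classes, so 4 * 6 = 24, so Z/4Z x D_9 (order 72) has exactly 24 irreducible complex representations.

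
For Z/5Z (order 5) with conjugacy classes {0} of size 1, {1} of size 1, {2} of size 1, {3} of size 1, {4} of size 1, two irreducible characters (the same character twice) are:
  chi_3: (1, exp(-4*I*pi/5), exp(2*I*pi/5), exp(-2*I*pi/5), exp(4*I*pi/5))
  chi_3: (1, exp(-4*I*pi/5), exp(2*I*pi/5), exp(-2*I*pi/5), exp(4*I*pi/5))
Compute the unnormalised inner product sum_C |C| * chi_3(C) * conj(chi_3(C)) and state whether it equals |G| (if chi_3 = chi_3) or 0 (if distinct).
Sum = 5 = |G| = 5; so <chi_3, chi_3> = 1 (norm-1 confirms irreducibility).

Explanation: Compute term by term over conjugacy classes (|C| * chi_3(C) * conj(chi_3(C))):
  1*(1)*conj(1) + 1*(exp(-4*I*pi/5))*conj(exp(-4*I*pi/5)) + 1*(exp(2*I*pi/5))*conj(exp(2*I*pi/5)) + 1*(exp(-2*I*pi/5))*conj(exp(-2*I*pi/5)) + 1*(exp(4*I*pi/5))*conj(exp(4*I*pi/5))
  = (1) + (1) + (1) + (1) + (1)
  = 5.
(Exp terms are combined using exp(i*s)*conj(exp(i*t)) = exp(i*(s-t)), and sums of them are collapsed using the identity that for every m > 1 the m distinct m-th roots of unity sum to 0, e.g. 1 + exp(2*I*pi/3) + exp(-2*I*pi/3) = 0.)
Dividing by |G| = 5 gives 5/5 = 1, matching the row-orthogonality relation <chi_3, chi_3> = [chi_3 = chi_3].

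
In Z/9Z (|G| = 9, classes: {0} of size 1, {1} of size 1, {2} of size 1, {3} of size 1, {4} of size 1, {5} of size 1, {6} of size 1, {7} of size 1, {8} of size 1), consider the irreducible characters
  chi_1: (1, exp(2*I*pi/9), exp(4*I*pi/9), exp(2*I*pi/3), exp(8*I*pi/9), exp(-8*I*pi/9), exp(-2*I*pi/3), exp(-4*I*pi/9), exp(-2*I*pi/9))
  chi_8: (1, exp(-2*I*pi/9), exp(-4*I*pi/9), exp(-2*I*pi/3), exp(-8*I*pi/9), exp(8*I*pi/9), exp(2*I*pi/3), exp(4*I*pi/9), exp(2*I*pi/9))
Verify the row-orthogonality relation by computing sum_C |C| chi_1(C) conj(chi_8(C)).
Sum = 0; so <chi_1, chi_8> = 0 (distinct irreducibles are orthogonal).

Argument: Compute term by term over conjugacy classes (|C| * chi_1(C) * conj(chi_8(C))):
  1*(1)*conj(1) + 1*(exp(2*I*pi/9))*conj(exp(-2*I*pi/9)) + 1*(exp(4*I*pi/9))*conj(exp(-4*I*pi/9)) + 1*(exp(2*I*pi/3))*conj(exp(-2*I*pi/3)) + 1*(exp(8*I*pi/9))*conj(exp(-8*I*pi/9)) + 1*(exp(-8*I*pi/9))*conj(exp(8*I*pi/9)) + 1*(exp(-2*I*pi/3))*conj(exp(2*I*pi/3)) + 1*(exp(-4*I*pi/9))*conj(exp(4*I*pi/9)) + 1*(exp(-2*I*pi/9))*conj(exp(2*I*pi/9))
  = (1) + (exp(4*I*pi/9)) + (exp(8*I*pi/9)) + (exp(-2*I*pi/3)) + (exp(-2*I*pi/9)) + (exp(2*I*pi/9)) + (exp(2*I*pi/3)) + (exp(-8*I*pi/9)) + (exp(-4*I*pi/9))
  = 0.
(Exp terms are combined using exp(i*s)*conj(exp(i*t)) = exp(i*(s-t)), and sums of them are collapsed using the identity that for every m > 1 the m distinct m-th roots of unity sum to 0, e.g. 1 + exp(2*I*pi/3) + exp(-2*I*pi/3) = 0.)
Dividing by |G| = 9 gives 0/9 = 0, matching the row-orthogonality relation <chi_1, chi_8> = [chi_1 = chi_8].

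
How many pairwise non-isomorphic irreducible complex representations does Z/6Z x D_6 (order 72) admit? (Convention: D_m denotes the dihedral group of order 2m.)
36

Justification: The number of irreducible complex representations of a finite group equals its number of conjugacy classes. For a direct product, #classes(G x H) = #classes(G) * #classes(H). Z/6Z has 6 classes (abelian), D_6 has 6 classes, so 6 * 6 = 36, so Z/6Z x D_6 (order 72) has exactly 36 irreducible complex representations.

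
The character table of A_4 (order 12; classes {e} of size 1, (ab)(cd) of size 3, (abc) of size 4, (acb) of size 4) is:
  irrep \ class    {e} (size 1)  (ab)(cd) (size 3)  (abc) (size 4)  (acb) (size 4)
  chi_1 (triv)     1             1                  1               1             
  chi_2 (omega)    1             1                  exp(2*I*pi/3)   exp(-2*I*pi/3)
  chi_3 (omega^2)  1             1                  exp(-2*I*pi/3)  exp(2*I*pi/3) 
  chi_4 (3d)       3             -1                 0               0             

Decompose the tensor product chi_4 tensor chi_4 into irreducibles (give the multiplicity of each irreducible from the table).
chi_4 tensor chi_4 = chi_1 + chi_2 + chi_3 + 2*chi_4 (all other irreducibles have multiplicity 0).

Why: The character of a tensor product is the pointwise product (chi_4 * chi_4)(C) = chi_4(C) * chi_4(C):
  {e}: (3)*(3), (ab)(cd): (-1)*(-1), (abc): (0)*(0), (acb): (0)*(0)
so (chi_4 * chi_4) takes values
  {e} -> 9, (ab)(cd) -> 1, (abc) -> 0, (acb) -> 0.
Now take the inner product of this character with each irreducible chi from the table, <chi_4*chi_4, chi> = (1/12) sum_C |C| (chi_4*chi_4)(C) conj(chi(C)):
  <chi_4*chi_4, chi_1> = (1/12)[1*(9)*conj(1) + 3*(1)*conj(1) + 4*(0)*conj(1) + 4*(0)*conj(1)]
      = (1/12)[(9) + (3) + (0) + (0)] = 12/12 = 1
  <chi_4*chi_4, chi_2> = (1/12)[1*(9)*conj(1) + 3*(1)*conj(1) + 4*(0)*conj(exp(2*I*pi/3)) + 4*(0)*conj(exp(-2*I*pi/3))]
      = (1/12)[(9) + (3) + (0) + (0)] = 12/12 = 1
  <chi_4*chi_4, chi_3> = (1/12)[1*(9)*conj(1) + 3*(1)*conj(1) + 4*(0)*conj(exp(-2*I*pi/3)) + 4*(0)*conj(exp(2*I*pi/3))]
      = (1/12)[(9) + (3) + (0) + (0)] = 12/12 = 1
  <chi_4*chi_4, chi_4> = (1/12)[1*(9)*conj(3) + 3*(1)*conj(-1) + 4*(0)*conj(0) + 4*(0)*conj(0)]
      = (1/12)[(27) + (-3) + (0) + (0)] = 24/12 = 2
(Exp terms are combined using exp(i*s)*conj(exp(i*t)) = exp(i*(s-t)), and sums of them are collapsed using the identity that for every m > 1 the m distinct m-th roots of unity sum to 0, e.g. 1 + exp(2*I*pi/3) + exp(-2*I*pi/3) = 0.)
Hence the multiplicities are chi_1: 1, chi_2: 1, chi_3: 1, chi_4: 2. Dimension check: dim(chi_4)*dim(chi_4) = 3*3 = 9 and sum (mult * dim) = 1*1 + 1*1 + 1*1 + 2*3 = 9.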